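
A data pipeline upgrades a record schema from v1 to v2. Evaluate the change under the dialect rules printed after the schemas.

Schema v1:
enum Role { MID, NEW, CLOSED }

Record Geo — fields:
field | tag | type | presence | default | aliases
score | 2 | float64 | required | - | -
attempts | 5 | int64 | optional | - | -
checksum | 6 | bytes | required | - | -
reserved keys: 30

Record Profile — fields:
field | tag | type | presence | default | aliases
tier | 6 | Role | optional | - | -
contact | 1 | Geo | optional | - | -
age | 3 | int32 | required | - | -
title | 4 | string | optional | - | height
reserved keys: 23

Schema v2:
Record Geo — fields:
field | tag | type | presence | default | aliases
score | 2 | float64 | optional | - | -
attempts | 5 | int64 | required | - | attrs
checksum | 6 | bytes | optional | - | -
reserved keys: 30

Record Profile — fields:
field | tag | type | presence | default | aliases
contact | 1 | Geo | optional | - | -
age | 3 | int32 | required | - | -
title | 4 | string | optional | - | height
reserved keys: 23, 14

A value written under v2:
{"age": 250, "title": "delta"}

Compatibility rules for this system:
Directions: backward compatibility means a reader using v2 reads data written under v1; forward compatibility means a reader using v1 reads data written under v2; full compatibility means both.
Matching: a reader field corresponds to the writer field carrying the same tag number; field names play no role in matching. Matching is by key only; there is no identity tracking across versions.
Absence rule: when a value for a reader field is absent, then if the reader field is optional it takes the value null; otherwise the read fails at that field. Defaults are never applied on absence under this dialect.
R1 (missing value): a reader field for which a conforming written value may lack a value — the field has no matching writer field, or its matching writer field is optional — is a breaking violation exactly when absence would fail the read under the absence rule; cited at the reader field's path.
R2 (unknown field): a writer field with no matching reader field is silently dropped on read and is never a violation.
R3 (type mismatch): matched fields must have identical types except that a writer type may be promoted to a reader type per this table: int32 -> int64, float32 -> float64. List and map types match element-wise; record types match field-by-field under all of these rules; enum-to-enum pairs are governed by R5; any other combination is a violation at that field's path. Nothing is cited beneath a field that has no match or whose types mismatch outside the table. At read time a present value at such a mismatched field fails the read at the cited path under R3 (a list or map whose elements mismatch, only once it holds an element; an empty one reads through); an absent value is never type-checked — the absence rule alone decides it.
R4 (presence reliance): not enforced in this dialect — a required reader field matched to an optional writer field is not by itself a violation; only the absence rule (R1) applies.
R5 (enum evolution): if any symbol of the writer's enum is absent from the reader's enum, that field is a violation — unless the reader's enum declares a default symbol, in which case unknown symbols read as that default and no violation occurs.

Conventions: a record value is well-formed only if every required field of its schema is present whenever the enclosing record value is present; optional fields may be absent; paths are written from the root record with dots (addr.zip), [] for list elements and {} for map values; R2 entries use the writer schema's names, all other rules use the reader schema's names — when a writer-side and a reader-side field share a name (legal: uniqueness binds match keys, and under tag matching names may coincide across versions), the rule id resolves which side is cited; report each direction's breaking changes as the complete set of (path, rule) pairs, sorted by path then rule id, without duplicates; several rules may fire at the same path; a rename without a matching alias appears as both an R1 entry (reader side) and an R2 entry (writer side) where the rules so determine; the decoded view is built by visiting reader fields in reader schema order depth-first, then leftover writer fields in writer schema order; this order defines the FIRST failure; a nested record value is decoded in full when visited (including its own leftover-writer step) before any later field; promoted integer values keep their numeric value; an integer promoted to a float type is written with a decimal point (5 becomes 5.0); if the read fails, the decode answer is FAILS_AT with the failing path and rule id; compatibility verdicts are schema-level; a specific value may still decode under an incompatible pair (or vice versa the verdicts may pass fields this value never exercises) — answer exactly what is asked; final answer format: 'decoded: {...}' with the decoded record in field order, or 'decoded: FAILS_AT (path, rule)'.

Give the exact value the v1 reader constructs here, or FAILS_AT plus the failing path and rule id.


in Profile below, arrows point writer -> reader
migrating the Profile value to v1:
  tier := null (absent, optional -> null)
  contact := null (absent, optional -> null)
  age := 250
  title := "delta"
  => decoded: {"tier": null, "contact": null, "age": 250, "title": "delta"}
remaining Profile differences; none change what is asked:
  removed field tier from record Profile -> no rule fires on it and the decoded Profile view is identical with or without it
  field score in record Geo: required changed to optional -> a verdict-level change on Profile — the shown value reads the same
  field attempts in record Geo: optional changed to required -> a verdict-level change on Profile — the shown value reads the same
  field checksum in record Geo: required changed to optional -> a verdict-level change on Profile — the shown value reads the same

decoded: {"tier": null, "contact": null, "age": 250, "title": "delta"}


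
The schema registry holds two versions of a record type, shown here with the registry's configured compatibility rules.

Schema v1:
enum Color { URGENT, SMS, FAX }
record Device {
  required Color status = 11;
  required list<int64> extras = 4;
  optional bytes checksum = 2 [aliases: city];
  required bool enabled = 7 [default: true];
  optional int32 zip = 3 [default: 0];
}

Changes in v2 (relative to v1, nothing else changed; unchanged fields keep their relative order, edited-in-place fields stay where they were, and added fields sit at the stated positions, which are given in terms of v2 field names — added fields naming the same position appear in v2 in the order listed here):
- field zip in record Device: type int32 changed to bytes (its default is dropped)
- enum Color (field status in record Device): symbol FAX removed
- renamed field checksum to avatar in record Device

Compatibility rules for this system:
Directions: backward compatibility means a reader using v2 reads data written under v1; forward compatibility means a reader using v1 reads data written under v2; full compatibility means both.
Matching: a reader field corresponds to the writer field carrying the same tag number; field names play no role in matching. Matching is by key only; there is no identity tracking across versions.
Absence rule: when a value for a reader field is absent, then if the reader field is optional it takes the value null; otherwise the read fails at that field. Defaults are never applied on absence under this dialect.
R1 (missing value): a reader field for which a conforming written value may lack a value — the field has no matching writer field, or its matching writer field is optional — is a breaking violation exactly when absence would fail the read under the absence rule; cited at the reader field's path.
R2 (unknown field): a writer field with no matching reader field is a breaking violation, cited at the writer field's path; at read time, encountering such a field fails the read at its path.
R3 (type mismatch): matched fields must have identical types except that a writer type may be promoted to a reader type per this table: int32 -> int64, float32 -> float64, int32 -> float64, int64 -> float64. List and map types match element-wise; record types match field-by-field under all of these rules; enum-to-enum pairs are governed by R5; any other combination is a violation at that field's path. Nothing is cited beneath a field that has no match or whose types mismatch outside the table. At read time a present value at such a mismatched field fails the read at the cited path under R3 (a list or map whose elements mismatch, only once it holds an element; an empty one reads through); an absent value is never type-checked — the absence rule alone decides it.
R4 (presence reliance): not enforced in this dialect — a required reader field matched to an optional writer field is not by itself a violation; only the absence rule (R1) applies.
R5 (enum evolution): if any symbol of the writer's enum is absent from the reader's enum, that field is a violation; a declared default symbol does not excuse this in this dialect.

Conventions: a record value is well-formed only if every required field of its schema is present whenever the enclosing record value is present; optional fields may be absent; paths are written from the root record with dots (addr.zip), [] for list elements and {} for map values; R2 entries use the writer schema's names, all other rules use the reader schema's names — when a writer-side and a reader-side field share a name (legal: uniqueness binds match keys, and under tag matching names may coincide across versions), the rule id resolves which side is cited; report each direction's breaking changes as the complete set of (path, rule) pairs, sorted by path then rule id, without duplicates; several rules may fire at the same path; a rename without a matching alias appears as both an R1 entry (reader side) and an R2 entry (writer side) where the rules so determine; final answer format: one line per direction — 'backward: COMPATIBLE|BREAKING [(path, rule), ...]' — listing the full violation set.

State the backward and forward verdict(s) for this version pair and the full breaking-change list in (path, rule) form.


backward: BREAKING [(status, R5), (zip, R3)]; forward: BREAKING [(zip, R3)]

each type pair in Device: writer, then reader
backward on Device — v2 reading data written by v1:
  status: Color -> Color, writer required; from status
  extras: list<int64> -> list<int64>, writer required; from extras
  avatar: bytes -> bytes, writer optional; from checksum
  enabled: bool -> bool, writer required; from enabled
  zip: int32 -> bytes, writer optional; from zip
  breaking: (status, R5)
  breaking: (zip, R3)
  backward on Device therefore BREAKING (2)
forward on Device — v1 reading data written by v2:
  status: Color -> Color, writer required; from status
  extras: list<int64> -> list<int64>, writer required; from extras
  checksum: bytes -> bytes, writer optional; from avatar
  enabled: bool -> bool, writer required; from enabled
  zip: bytes -> int32, writer optional; from zip
  breaking: (zip, R3)
  forward on Device therefore BREAKING (1)


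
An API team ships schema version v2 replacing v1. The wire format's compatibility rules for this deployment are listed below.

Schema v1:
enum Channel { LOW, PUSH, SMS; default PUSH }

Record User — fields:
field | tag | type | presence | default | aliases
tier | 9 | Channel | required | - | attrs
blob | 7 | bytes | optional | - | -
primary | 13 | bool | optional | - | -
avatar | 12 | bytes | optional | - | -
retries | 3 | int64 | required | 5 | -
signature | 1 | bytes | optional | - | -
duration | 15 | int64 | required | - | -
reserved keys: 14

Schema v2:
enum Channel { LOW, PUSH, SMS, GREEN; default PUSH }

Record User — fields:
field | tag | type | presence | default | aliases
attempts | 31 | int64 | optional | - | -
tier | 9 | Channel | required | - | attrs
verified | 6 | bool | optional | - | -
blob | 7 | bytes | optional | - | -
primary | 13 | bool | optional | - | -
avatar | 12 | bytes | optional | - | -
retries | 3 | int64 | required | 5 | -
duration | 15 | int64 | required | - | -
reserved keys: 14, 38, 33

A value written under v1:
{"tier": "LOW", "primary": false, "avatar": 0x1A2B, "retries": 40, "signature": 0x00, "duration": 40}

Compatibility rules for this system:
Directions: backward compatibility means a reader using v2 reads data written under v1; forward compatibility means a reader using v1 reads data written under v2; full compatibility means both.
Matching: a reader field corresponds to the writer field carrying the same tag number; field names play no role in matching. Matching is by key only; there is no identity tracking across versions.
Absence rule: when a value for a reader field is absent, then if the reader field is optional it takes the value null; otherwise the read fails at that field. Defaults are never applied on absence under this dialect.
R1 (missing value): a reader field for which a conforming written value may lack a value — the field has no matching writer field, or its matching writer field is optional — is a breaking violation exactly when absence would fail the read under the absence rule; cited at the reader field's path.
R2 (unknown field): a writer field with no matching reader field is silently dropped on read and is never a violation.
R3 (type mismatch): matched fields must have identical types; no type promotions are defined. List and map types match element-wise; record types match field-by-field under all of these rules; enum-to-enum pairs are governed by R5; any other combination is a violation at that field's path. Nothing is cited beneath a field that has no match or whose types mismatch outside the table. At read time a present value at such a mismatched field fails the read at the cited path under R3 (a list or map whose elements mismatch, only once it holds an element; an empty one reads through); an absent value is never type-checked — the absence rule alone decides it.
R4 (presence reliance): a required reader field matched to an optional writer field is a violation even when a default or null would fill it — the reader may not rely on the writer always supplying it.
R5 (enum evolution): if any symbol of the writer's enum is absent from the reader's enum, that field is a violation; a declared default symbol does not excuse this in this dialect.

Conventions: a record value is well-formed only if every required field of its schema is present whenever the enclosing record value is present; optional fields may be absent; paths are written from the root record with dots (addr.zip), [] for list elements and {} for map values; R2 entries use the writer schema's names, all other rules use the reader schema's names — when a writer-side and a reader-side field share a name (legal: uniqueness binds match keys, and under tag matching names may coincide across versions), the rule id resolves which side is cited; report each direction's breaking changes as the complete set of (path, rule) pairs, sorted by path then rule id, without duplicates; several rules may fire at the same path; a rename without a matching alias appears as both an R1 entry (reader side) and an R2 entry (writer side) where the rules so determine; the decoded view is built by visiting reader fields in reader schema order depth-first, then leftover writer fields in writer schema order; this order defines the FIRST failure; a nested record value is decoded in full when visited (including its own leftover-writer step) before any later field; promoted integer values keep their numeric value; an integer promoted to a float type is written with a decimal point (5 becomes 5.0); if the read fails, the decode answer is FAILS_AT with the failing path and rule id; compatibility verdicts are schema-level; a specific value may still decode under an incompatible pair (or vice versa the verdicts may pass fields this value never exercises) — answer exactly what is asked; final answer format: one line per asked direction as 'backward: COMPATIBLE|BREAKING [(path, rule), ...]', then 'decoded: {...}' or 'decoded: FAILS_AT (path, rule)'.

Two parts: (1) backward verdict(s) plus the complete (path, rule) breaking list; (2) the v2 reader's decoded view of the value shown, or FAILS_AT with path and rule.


backward: COMPATIBLE []; decoded: {"attempts": null, "tier": "LOW", "verified": null, "blob": null, "primary": false, "avatar": 0x1A2B, "retries": 40, "duration": 40}

the writer's type comes first in each User pair
backward pass over User, reader schema v2, writer schema v1:
  attempts has no writer counterpart
  tier <- tier (Channel -> Channel, writer required)
  verified has no writer counterpart
  blob <- blob (bytes -> bytes, writer optional)
  primary <- primary (bool -> bool, writer optional)
  avatar <- avatar (bytes -> bytes, writer optional)
  retries <- retries (int64 -> int64, writer required)
  duration <- duration (int64 -> int64, writer required)
  writer field signature has no reader counterpart
  nothing fires on User: backward is COMPATIBLE
migrating the User value to v2:
  attempts := null (absent, optional -> null)
  tier := "LOW"
  verified := null (absent, optional -> null)
  blob := null (absent, optional -> null)
  primary := false
  avatar := 0x1A2B
  retries := 40
  duration := 40
  writer signature: unknown -> dropped
  => decoded: {"attempts": null, "tier": "LOW", "verified": null, "blob": null, "primary": false, "avatar": 0x1A2B, "retries": 40, "duration": 40}
the other User changes do not affect what is asked:
  enum Channel (field tier in record User): symbol GREEN added -> matters only for User's forward compatibility — outside the asked direction


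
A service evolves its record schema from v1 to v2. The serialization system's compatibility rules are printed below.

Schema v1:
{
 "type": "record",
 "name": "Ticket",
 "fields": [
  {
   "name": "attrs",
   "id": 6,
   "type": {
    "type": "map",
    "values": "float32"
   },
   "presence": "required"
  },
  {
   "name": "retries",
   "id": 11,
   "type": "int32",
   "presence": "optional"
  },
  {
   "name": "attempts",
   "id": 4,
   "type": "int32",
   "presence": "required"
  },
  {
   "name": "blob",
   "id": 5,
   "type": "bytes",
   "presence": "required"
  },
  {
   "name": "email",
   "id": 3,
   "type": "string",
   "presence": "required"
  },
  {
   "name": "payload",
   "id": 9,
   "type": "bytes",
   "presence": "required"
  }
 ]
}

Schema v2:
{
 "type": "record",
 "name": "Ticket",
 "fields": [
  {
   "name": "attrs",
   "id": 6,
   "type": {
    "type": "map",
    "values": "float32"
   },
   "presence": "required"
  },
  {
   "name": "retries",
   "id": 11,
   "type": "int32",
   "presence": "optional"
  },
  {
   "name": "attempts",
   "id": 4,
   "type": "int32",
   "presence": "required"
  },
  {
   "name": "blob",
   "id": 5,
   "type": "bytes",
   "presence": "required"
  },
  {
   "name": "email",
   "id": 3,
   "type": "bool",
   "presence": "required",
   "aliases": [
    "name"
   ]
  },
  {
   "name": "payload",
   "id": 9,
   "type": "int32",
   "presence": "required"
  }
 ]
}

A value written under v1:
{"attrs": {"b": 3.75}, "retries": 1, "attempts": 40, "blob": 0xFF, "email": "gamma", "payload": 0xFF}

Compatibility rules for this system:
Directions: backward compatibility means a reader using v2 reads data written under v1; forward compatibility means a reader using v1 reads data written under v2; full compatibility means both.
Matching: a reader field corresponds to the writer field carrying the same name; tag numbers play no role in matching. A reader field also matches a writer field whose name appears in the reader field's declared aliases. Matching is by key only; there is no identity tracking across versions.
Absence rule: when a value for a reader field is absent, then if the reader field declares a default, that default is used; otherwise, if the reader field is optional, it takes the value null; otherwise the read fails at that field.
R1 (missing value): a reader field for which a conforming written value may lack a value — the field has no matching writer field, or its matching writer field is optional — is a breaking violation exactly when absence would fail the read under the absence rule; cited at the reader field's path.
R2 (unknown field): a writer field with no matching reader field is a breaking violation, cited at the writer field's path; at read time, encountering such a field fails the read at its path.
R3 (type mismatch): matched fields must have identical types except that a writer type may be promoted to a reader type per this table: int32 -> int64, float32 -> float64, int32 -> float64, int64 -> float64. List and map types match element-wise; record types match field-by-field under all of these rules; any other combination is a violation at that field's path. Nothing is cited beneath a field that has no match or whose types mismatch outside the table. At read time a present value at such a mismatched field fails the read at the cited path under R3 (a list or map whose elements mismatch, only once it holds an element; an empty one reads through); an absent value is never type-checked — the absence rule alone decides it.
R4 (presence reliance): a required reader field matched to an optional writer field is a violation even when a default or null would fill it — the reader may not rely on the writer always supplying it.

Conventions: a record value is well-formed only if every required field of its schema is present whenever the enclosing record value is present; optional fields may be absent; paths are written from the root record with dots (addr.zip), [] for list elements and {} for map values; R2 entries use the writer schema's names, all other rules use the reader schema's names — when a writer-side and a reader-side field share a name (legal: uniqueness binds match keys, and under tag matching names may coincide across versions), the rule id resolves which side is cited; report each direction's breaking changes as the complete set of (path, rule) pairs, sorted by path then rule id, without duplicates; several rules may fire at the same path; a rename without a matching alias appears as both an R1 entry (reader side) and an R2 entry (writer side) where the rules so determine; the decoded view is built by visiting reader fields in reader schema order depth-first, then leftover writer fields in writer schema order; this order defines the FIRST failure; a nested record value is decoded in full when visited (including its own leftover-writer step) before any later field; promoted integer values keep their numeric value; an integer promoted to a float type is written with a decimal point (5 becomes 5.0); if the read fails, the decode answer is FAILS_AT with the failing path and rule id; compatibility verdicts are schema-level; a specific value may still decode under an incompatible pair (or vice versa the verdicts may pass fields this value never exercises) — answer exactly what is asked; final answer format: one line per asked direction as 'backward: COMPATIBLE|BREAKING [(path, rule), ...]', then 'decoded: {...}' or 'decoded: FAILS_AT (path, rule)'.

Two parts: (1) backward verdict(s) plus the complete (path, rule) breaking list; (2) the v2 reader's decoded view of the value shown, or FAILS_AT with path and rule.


backward: BREAKING [(email, R3), (payload, R3)]; decoded: FAILS_AT (email, R3)

in Ticket below, arrows point writer -> reader
backward for Ticket (reader v2, writer v1):
  writer required, map<string, float32> -> map<string, float32>: reader attrs maps from writer attrs
  writer optional, int32 -> int32: reader retries maps from writer retries
  writer required, int32 -> int32: reader attempts maps from writer attempts
  writer required, bytes -> bytes: reader blob maps from writer blob
  writer required, string -> bool: reader email maps from writer email
  writer required, bytes -> int32: reader payload maps from writer payload
  violation R3 at email
  violation R3 at payload
  => 2 violation(s): backward is BREAKING for Ticket
decode walk for Ticket under reader schema v2:
  attrs := {"b": 3.75}
  retries := 1
  attempts := 40
  blob := 0xFF
  read fails at email under R3
  => FAILS_AT (email, R3)


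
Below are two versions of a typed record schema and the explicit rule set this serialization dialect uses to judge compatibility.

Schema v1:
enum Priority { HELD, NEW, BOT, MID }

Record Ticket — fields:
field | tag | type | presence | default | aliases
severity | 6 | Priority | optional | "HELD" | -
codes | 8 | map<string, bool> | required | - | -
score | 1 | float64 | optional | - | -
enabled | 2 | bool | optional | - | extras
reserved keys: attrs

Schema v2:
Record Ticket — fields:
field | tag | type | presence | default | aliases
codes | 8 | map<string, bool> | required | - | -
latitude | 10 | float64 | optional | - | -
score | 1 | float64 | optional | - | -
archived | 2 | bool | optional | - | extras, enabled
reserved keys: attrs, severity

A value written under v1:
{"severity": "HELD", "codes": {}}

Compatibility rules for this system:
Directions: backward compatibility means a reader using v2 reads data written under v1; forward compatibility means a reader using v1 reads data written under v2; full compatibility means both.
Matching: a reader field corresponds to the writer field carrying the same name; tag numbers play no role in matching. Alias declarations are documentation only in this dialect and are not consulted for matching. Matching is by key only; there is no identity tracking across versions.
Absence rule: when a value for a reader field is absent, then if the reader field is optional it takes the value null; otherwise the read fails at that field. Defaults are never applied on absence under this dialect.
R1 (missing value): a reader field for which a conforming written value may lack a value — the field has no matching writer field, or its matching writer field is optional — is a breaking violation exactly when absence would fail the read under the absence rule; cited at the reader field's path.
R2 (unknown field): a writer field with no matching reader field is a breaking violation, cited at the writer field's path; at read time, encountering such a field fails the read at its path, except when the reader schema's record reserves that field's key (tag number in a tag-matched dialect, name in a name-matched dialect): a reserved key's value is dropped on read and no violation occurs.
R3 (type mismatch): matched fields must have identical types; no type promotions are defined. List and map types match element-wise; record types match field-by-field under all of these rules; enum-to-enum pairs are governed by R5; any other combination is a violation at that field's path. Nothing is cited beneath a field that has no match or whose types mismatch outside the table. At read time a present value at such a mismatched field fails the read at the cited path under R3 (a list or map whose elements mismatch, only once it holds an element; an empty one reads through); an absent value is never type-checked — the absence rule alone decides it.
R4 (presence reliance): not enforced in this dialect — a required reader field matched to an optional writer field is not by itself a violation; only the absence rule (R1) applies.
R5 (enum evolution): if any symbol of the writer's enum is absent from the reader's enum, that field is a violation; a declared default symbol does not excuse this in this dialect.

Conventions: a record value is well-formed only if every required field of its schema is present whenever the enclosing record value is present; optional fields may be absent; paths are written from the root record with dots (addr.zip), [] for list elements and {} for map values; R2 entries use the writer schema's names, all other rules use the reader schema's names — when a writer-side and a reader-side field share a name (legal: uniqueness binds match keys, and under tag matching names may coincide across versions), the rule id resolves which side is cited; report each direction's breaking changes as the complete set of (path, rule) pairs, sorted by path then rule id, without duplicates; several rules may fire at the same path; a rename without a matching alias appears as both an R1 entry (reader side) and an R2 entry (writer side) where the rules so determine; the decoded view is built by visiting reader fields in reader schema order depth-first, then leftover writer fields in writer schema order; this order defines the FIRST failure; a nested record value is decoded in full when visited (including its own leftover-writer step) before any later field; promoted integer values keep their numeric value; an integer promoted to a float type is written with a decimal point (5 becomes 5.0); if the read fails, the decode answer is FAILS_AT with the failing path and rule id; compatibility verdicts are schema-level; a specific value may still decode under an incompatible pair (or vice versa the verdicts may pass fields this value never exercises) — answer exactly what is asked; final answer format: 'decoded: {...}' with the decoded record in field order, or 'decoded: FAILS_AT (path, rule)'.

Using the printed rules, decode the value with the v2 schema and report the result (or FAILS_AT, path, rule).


in Ticket below, arrows point writer -> reader
decoding the Ticket value with the v2 reader:
  codes := {}
  latitude := null (not supplied -> null)
  score := null (not supplied -> null)
  archived := null (not supplied -> null)
  writer severity: reserved -> dropped
  => decoded: {"codes": {}, "latitude": null, "score": null, "archived": null}

decoded: {"codes": {}, "latitude": null, "score": null, "archived": null}


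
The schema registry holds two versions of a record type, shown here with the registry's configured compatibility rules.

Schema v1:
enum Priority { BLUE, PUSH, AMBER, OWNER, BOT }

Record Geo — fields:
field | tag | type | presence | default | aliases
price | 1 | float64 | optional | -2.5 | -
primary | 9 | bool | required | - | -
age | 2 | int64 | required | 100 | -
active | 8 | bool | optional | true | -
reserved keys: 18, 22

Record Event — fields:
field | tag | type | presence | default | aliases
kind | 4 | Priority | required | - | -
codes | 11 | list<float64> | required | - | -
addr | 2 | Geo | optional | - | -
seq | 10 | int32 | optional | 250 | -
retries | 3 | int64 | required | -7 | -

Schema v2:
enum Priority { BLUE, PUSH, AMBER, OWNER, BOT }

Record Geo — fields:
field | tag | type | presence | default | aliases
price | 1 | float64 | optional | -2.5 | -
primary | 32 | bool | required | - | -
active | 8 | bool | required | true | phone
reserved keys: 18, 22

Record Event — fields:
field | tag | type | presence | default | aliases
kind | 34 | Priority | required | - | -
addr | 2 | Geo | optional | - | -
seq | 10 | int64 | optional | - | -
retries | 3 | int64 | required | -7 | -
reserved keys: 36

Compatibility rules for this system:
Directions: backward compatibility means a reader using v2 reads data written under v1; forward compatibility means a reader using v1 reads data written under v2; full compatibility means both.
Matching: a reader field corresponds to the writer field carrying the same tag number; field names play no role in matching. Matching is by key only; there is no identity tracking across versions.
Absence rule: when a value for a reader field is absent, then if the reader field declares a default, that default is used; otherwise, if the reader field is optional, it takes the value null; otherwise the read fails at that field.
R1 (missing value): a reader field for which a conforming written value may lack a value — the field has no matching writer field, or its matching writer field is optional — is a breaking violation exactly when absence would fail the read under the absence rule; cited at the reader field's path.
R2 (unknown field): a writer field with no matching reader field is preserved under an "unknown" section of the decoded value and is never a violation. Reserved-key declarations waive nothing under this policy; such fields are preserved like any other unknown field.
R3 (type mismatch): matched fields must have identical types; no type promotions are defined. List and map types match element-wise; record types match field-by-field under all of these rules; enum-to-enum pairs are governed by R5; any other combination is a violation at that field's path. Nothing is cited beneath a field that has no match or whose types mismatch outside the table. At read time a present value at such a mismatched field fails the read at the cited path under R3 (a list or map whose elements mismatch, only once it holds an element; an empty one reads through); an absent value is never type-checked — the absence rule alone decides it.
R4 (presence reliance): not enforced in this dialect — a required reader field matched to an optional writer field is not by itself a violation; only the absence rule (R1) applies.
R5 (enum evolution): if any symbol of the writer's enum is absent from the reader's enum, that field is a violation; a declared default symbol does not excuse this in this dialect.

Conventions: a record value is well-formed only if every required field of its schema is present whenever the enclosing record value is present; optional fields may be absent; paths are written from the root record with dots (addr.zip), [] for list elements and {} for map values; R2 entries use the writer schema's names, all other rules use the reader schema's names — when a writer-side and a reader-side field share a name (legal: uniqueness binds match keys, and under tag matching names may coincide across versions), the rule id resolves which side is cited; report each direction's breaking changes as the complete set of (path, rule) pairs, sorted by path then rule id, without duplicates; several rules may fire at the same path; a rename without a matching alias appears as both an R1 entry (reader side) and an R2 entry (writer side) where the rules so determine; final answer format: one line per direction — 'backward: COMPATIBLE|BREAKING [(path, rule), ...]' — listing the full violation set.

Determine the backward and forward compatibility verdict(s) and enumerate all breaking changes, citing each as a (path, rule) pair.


each type pair in Event: writer, then reader
backward analysis of Event with v2 as reader and v1 as writer:
  kind: no writer-side match
  addr: paired with writer addr (Geo -> Geo; writer optional)
  seq: paired with writer seq (int32 -> int64; writer optional)
  retries: paired with writer retries (int64 -> int64; writer required)
  leftover writer field: kind
  leftover writer field: codes
  addr.price: paired with writer addr.price (float64 -> float64; writer optional)
  addr.primary: no writer-side match
  addr.active: paired with writer addr.active (bool -> bool; writer optional)
  leftover writer field: addr.primary
  leftover writer field: addr.age
  breaking: (addr.primary, R1)
  breaking: (kind, R1)
  breaking: (seq, R3)
  => backward: BREAKING (3)
forward analysis of Event with v1 as reader and v2 as writer:
  kind: no writer-side match
  codes: no writer-side match
  addr: paired with writer addr (Geo -> Geo; writer optional)
  seq: paired with writer seq (int64 -> int32; writer optional)
  retries: paired with writer retries (int64 -> int64; writer required)
  leftover writer field: kind
  addr.price: paired with writer addr.price (float64 -> float64; writer optional)
  addr.primary: no writer-side match
  addr.age: no writer-side match
  addr.active: paired with writer addr.active (bool -> bool; writer required)
  leftover writer field: addr.primary
  breaking: (addr.primary, R1)
  breaking: (codes, R1)
  breaking: (kind, R1)
  breaking: (seq, R3)
  => forward: BREAKING (4)

backward: BREAKING [(addr.primary, R1), (kind, R1), (seq, R3)]; forward: BREAKING [(addr.primary, R1), (codes, R1), (kind, R1), (seq, R3)]


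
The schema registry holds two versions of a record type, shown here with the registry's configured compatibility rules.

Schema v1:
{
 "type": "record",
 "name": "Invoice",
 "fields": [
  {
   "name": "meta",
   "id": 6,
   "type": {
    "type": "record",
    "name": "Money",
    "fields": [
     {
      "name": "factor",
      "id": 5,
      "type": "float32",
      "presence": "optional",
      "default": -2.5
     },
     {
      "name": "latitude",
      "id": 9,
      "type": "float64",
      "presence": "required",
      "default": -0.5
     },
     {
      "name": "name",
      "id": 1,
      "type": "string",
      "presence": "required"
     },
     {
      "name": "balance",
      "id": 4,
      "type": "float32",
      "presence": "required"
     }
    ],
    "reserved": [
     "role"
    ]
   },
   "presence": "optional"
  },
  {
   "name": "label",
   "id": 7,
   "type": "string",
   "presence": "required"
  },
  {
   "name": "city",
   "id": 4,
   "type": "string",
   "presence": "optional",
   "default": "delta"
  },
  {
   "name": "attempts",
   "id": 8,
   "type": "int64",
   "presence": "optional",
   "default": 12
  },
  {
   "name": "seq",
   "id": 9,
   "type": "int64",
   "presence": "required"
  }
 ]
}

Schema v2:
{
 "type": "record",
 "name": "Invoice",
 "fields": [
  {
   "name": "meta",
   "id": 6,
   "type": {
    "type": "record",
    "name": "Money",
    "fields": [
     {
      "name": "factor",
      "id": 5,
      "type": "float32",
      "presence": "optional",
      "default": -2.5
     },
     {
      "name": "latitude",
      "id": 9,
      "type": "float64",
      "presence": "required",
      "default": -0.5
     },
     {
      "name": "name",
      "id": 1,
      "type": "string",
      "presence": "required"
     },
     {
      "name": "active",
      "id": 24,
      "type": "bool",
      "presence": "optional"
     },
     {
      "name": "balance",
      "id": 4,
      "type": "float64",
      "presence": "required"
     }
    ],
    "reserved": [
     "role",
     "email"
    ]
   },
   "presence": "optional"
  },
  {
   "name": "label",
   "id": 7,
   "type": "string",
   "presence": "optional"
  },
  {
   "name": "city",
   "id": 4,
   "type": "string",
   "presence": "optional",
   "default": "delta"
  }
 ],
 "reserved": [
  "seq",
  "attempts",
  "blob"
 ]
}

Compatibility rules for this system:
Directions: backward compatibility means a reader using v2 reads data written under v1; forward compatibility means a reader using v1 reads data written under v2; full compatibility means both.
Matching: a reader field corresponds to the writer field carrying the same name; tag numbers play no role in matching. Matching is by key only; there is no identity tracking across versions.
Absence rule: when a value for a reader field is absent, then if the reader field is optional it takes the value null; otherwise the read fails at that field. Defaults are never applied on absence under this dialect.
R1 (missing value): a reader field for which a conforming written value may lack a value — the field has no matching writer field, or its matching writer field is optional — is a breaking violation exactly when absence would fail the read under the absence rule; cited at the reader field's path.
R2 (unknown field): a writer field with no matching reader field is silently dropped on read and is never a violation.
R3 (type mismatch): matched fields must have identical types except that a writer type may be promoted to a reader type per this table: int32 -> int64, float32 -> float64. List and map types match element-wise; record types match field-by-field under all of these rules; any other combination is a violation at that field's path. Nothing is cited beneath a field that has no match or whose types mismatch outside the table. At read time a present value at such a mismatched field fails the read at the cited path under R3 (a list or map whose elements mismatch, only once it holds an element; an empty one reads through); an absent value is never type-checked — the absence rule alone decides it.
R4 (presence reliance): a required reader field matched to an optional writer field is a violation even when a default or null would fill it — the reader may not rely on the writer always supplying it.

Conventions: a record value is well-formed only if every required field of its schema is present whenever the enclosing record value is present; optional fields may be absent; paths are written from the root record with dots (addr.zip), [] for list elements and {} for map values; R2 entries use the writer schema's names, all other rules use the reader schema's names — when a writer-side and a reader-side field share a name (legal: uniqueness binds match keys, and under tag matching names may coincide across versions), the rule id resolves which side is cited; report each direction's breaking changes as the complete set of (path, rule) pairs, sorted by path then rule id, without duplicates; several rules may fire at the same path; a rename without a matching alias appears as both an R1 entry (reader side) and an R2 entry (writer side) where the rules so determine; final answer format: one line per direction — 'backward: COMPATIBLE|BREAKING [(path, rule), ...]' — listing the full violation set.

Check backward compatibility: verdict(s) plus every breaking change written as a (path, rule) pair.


the writer's type comes first in each Invoice pair
checking backward for Invoice: reader v2 against writer v1:
  Money -> Money, writer optional: meta aligns to meta
  string -> string, writer required: label aligns to label
  string -> string, writer optional: city aligns to city
  attempts (writer side), unknown to reader
  seq (writer side), unknown to reader
  float32 -> float32, writer optional: meta.factor aligns to meta.factor
  float64 -> float64, writer required: meta.latitude aligns to meta.latitude
  string -> string, writer required: meta.name aligns to meta.name
  meta.active: no writer-side match
  float32 -> float64, writer required: meta.balance aligns to meta.balance
  => backward verdict for Invoice: COMPATIBLE, no violations
ruling out the remaining Invoice differences:
  added field active to record Money: optional bool, tag 24 (in v2 it sits immediately before balance) -> inert for the asked Invoice verdict: nothing fires
  field balance in record Money: type float32 changed to float64 -> affects forward compatibility only, which is not asked
  removed field seq from record Invoice (its key "seq" joins the reserved list) -> affects forward compatibility only, which is not asked
  field label in record Invoice: required changed to optional -> affects forward compatibility only, which is not asked
  removed field attempts from record Invoice (its key "attempts" joins the reserved list) -> inert for the asked Invoice verdict: nothing fires

backward: COMPATIBLE []
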